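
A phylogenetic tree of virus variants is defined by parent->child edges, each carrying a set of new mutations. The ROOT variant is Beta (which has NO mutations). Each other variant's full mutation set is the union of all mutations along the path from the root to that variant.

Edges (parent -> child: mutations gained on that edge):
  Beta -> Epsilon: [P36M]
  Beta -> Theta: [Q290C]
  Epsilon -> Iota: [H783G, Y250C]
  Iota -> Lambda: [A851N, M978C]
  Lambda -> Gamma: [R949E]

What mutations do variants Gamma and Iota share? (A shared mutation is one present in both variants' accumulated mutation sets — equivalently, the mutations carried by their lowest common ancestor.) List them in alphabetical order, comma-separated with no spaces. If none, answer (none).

Answer: H783G,P36M,Y250C

Derivation:
Accumulating mutations along path to Gamma:
  At Beta: gained [] -> total []
  At Epsilon: gained ['P36M'] -> total ['P36M']
  At Iota: gained ['H783G', 'Y250C'] -> total ['H783G', 'P36M', 'Y250C']
  At Lambda: gained ['A851N', 'M978C'] -> total ['A851N', 'H783G', 'M978C', 'P36M', 'Y250C']
  At Gamma: gained ['R949E'] -> total ['A851N', 'H783G', 'M978C', 'P36M', 'R949E', 'Y250C']
Mutations(Gamma) = ['A851N', 'H783G', 'M978C', 'P36M', 'R949E', 'Y250C']
Accumulating mutations along path to Iota:
  At Beta: gained [] -> total []
  At Epsilon: gained ['P36M'] -> total ['P36M']
  At Iota: gained ['H783G', 'Y250C'] -> total ['H783G', 'P36M', 'Y250C']
Mutations(Iota) = ['H783G', 'P36M', 'Y250C']
Intersection: ['A851N', 'H783G', 'M978C', 'P36M', 'R949E', 'Y250C'] ∩ ['H783G', 'P36M', 'Y250C'] = ['H783G', 'P36M', 'Y250C']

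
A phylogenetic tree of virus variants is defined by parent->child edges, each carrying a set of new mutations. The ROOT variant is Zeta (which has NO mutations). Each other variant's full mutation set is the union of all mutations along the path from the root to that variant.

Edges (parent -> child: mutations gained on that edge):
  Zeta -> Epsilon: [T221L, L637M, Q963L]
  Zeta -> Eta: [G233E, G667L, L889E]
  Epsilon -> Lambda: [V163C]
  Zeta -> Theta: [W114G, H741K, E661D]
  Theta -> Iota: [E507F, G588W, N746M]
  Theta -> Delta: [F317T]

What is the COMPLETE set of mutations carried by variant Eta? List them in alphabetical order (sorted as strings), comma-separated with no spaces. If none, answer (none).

Answer: G233E,G667L,L889E

Derivation:
At Zeta: gained [] -> total []
At Eta: gained ['G233E', 'G667L', 'L889E'] -> total ['G233E', 'G667L', 'L889E']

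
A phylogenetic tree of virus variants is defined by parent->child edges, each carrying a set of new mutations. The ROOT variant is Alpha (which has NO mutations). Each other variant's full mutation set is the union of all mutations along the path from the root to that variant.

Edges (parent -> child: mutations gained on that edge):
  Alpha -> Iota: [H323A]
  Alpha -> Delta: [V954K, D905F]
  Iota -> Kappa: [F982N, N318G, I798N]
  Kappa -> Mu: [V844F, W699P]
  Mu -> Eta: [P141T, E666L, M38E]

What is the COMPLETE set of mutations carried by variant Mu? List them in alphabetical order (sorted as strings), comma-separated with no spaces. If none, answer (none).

At Alpha: gained [] -> total []
At Iota: gained ['H323A'] -> total ['H323A']
At Kappa: gained ['F982N', 'N318G', 'I798N'] -> total ['F982N', 'H323A', 'I798N', 'N318G']
At Mu: gained ['V844F', 'W699P'] -> total ['F982N', 'H323A', 'I798N', 'N318G', 'V844F', 'W699P']

Answer: F982N,H323A,I798N,N318G,V844F,W699P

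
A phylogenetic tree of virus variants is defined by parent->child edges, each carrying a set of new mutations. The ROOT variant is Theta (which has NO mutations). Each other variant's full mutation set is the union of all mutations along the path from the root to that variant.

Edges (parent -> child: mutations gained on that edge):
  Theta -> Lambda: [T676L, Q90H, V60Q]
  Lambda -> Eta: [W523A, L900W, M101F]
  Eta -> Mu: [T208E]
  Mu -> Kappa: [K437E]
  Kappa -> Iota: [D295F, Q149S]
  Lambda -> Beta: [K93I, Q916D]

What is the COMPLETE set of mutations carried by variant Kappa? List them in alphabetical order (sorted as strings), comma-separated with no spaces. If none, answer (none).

At Theta: gained [] -> total []
At Lambda: gained ['T676L', 'Q90H', 'V60Q'] -> total ['Q90H', 'T676L', 'V60Q']
At Eta: gained ['W523A', 'L900W', 'M101F'] -> total ['L900W', 'M101F', 'Q90H', 'T676L', 'V60Q', 'W523A']
At Mu: gained ['T208E'] -> total ['L900W', 'M101F', 'Q90H', 'T208E', 'T676L', 'V60Q', 'W523A']
At Kappa: gained ['K437E'] -> total ['K437E', 'L900W', 'M101F', 'Q90H', 'T208E', 'T676L', 'V60Q', 'W523A']

Answer: K437E,L900W,M101F,Q90H,T208E,T676L,V60Q,W523A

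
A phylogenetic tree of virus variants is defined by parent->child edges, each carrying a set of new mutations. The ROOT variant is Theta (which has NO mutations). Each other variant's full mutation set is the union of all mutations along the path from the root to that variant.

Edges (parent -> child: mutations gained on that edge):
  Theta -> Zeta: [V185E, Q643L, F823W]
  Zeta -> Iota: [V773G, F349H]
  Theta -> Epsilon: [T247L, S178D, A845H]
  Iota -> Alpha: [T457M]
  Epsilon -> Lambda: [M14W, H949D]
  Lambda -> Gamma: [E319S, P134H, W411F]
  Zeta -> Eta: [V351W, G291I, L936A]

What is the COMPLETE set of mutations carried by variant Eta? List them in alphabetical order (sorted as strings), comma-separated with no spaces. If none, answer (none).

Answer: F823W,G291I,L936A,Q643L,V185E,V351W

Derivation:
At Theta: gained [] -> total []
At Zeta: gained ['V185E', 'Q643L', 'F823W'] -> total ['F823W', 'Q643L', 'V185E']
At Eta: gained ['V351W', 'G291I', 'L936A'] -> total ['F823W', 'G291I', 'L936A', 'Q643L', 'V185E', 'V351W']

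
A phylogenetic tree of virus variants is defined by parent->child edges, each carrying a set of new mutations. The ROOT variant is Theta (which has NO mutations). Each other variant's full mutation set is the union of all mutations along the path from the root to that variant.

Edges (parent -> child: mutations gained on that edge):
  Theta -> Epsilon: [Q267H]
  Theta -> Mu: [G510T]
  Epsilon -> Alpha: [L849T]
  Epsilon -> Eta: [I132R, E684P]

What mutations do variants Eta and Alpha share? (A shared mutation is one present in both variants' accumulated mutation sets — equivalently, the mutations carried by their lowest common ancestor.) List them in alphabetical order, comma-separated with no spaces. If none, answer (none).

Accumulating mutations along path to Eta:
  At Theta: gained [] -> total []
  At Epsilon: gained ['Q267H'] -> total ['Q267H']
  At Eta: gained ['I132R', 'E684P'] -> total ['E684P', 'I132R', 'Q267H']
Mutations(Eta) = ['E684P', 'I132R', 'Q267H']
Accumulating mutations along path to Alpha:
  At Theta: gained [] -> total []
  At Epsilon: gained ['Q267H'] -> total ['Q267H']
  At Alpha: gained ['L849T'] -> total ['L849T', 'Q267H']
Mutations(Alpha) = ['L849T', 'Q267H']
Intersection: ['E684P', 'I132R', 'Q267H'] ∩ ['L849T', 'Q267H'] = ['Q267H']

Answer: Q267H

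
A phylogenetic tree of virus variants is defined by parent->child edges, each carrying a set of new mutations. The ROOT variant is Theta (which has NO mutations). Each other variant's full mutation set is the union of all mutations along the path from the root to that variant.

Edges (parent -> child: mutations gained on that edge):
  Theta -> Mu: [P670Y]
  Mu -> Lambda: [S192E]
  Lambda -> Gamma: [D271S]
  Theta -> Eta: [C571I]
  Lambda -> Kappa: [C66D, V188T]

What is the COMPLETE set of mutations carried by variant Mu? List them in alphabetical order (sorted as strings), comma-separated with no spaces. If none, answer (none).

Answer: P670Y

Derivation:
At Theta: gained [] -> total []
At Mu: gained ['P670Y'] -> total ['P670Y']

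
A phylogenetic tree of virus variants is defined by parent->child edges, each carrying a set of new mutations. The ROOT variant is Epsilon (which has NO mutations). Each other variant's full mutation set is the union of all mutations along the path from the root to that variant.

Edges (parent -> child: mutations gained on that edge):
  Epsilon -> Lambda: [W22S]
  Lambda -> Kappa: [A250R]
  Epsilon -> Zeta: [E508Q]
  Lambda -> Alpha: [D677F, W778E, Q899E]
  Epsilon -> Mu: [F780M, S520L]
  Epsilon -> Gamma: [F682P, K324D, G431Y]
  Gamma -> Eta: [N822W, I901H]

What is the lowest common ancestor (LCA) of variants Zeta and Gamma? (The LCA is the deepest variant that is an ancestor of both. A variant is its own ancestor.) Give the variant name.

Path from root to Zeta: Epsilon -> Zeta
  ancestors of Zeta: {Epsilon, Zeta}
Path from root to Gamma: Epsilon -> Gamma
  ancestors of Gamma: {Epsilon, Gamma}
Common ancestors: {Epsilon}
Walk up from Gamma: Gamma (not in ancestors of Zeta), Epsilon (in ancestors of Zeta)
Deepest common ancestor (LCA) = Epsilon

Answer: Epsilon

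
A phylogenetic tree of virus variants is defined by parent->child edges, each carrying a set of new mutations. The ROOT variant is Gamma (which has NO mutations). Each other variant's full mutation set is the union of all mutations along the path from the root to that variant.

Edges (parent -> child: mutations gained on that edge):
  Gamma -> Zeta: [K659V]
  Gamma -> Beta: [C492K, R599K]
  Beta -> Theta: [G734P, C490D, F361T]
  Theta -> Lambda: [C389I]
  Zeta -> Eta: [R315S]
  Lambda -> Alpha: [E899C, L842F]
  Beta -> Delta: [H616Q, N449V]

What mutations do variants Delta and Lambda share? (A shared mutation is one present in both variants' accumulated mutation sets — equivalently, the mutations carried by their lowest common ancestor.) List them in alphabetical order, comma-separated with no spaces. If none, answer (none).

Accumulating mutations along path to Delta:
  At Gamma: gained [] -> total []
  At Beta: gained ['C492K', 'R599K'] -> total ['C492K', 'R599K']
  At Delta: gained ['H616Q', 'N449V'] -> total ['C492K', 'H616Q', 'N449V', 'R599K']
Mutations(Delta) = ['C492K', 'H616Q', 'N449V', 'R599K']
Accumulating mutations along path to Lambda:
  At Gamma: gained [] -> total []
  At Beta: gained ['C492K', 'R599K'] -> total ['C492K', 'R599K']
  At Theta: gained ['G734P', 'C490D', 'F361T'] -> total ['C490D', 'C492K', 'F361T', 'G734P', 'R599K']
  At Lambda: gained ['C389I'] -> total ['C389I', 'C490D', 'C492K', 'F361T', 'G734P', 'R599K']
Mutations(Lambda) = ['C389I', 'C490D', 'C492K', 'F361T', 'G734P', 'R599K']
Intersection: ['C492K', 'H616Q', 'N449V', 'R599K'] ∩ ['C389I', 'C490D', 'C492K', 'F361T', 'G734P', 'R599K'] = ['C492K', 'R599K']

Answer: C492K,R599K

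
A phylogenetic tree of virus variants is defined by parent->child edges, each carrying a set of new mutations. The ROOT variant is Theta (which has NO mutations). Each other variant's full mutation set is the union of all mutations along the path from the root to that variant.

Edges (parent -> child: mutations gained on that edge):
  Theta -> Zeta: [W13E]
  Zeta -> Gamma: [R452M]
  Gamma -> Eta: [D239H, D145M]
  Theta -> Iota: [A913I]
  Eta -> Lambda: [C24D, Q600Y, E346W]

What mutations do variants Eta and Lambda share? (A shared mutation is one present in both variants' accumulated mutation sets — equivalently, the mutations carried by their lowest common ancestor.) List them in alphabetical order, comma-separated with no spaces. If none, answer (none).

Answer: D145M,D239H,R452M,W13E

Derivation:
Accumulating mutations along path to Eta:
  At Theta: gained [] -> total []
  At Zeta: gained ['W13E'] -> total ['W13E']
  At Gamma: gained ['R452M'] -> total ['R452M', 'W13E']
  At Eta: gained ['D239H', 'D145M'] -> total ['D145M', 'D239H', 'R452M', 'W13E']
Mutations(Eta) = ['D145M', 'D239H', 'R452M', 'W13E']
Accumulating mutations along path to Lambda:
  At Theta: gained [] -> total []
  At Zeta: gained ['W13E'] -> total ['W13E']
  At Gamma: gained ['R452M'] -> total ['R452M', 'W13E']
  At Eta: gained ['D239H', 'D145M'] -> total ['D145M', 'D239H', 'R452M', 'W13E']
  At Lambda: gained ['C24D', 'Q600Y', 'E346W'] -> total ['C24D', 'D145M', 'D239H', 'E346W', 'Q600Y', 'R452M', 'W13E']
Mutations(Lambda) = ['C24D', 'D145M', 'D239H', 'E346W', 'Q600Y', 'R452M', 'W13E']
Intersection: ['D145M', 'D239H', 'R452M', 'W13E'] ∩ ['C24D', 'D145M', 'D239H', 'E346W', 'Q600Y', 'R452M', 'W13E'] = ['D145M', 'D239H', 'R452M', 'W13E']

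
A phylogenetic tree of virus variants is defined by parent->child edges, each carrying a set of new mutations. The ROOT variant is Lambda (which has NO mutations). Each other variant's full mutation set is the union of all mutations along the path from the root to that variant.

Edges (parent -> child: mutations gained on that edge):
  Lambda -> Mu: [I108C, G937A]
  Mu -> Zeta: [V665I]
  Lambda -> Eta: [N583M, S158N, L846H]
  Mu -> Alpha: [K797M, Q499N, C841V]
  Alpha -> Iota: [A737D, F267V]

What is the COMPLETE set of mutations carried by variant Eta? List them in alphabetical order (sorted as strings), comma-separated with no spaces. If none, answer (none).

Answer: L846H,N583M,S158N

Derivation:
At Lambda: gained [] -> total []
At Eta: gained ['N583M', 'S158N', 'L846H'] -> total ['L846H', 'N583M', 'S158N']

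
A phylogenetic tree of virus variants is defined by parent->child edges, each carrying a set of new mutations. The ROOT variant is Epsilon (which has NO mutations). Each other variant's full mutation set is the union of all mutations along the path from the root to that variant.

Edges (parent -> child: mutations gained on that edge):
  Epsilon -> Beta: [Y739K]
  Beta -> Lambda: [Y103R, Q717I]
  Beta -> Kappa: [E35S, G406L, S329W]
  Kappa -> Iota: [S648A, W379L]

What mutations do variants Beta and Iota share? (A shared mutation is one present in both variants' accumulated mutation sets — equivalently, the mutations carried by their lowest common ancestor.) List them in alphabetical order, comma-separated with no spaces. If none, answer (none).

Answer: Y739K

Derivation:
Accumulating mutations along path to Beta:
  At Epsilon: gained [] -> total []
  At Beta: gained ['Y739K'] -> total ['Y739K']
Mutations(Beta) = ['Y739K']
Accumulating mutations along path to Iota:
  At Epsilon: gained [] -> total []
  At Beta: gained ['Y739K'] -> total ['Y739K']
  At Kappa: gained ['E35S', 'G406L', 'S329W'] -> total ['E35S', 'G406L', 'S329W', 'Y739K']
  At Iota: gained ['S648A', 'W379L'] -> total ['E35S', 'G406L', 'S329W', 'S648A', 'W379L', 'Y739K']
Mutations(Iota) = ['E35S', 'G406L', 'S329W', 'S648A', 'W379L', 'Y739K']
Intersection: ['Y739K'] ∩ ['E35S', 'G406L', 'S329W', 'S648A', 'W379L', 'Y739K'] = ['Y739K']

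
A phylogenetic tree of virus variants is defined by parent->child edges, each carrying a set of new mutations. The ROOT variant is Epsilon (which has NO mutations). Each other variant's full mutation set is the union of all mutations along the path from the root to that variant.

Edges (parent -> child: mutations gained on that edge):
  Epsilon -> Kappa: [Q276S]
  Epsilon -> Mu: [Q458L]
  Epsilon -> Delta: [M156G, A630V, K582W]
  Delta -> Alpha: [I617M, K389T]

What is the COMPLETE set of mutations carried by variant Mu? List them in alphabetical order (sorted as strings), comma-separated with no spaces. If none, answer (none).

Answer: Q458L

Derivation:
At Epsilon: gained [] -> total []
At Mu: gained ['Q458L'] -> total ['Q458L']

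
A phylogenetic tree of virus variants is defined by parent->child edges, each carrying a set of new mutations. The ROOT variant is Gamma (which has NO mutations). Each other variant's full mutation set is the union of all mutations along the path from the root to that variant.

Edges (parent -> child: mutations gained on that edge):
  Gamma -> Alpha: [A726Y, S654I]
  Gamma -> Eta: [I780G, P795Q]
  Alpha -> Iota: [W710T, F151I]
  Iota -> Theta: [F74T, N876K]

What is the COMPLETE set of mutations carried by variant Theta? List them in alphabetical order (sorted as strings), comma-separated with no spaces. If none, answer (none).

Answer: A726Y,F151I,F74T,N876K,S654I,W710T

Derivation:
At Gamma: gained [] -> total []
At Alpha: gained ['A726Y', 'S654I'] -> total ['A726Y', 'S654I']
At Iota: gained ['W710T', 'F151I'] -> total ['A726Y', 'F151I', 'S654I', 'W710T']
At Theta: gained ['F74T', 'N876K'] -> total ['A726Y', 'F151I', 'F74T', 'N876K', 'S654I', 'W710T']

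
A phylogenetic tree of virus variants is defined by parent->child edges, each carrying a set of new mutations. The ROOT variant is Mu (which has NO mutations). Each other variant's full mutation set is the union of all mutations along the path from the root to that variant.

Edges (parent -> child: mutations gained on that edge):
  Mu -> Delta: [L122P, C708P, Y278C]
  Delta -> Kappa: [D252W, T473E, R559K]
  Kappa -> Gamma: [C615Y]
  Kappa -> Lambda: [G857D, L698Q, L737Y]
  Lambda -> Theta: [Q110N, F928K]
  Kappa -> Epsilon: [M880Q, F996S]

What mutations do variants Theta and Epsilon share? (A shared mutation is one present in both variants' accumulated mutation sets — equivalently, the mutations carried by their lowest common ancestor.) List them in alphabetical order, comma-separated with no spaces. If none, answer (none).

Accumulating mutations along path to Theta:
  At Mu: gained [] -> total []
  At Delta: gained ['L122P', 'C708P', 'Y278C'] -> total ['C708P', 'L122P', 'Y278C']
  At Kappa: gained ['D252W', 'T473E', 'R559K'] -> total ['C708P', 'D252W', 'L122P', 'R559K', 'T473E', 'Y278C']
  At Lambda: gained ['G857D', 'L698Q', 'L737Y'] -> total ['C708P', 'D252W', 'G857D', 'L122P', 'L698Q', 'L737Y', 'R559K', 'T473E', 'Y278C']
  At Theta: gained ['Q110N', 'F928K'] -> total ['C708P', 'D252W', 'F928K', 'G857D', 'L122P', 'L698Q', 'L737Y', 'Q110N', 'R559K', 'T473E', 'Y278C']
Mutations(Theta) = ['C708P', 'D252W', 'F928K', 'G857D', 'L122P', 'L698Q', 'L737Y', 'Q110N', 'R559K', 'T473E', 'Y278C']
Accumulating mutations along path to Epsilon:
  At Mu: gained [] -> total []
  At Delta: gained ['L122P', 'C708P', 'Y278C'] -> total ['C708P', 'L122P', 'Y278C']
  At Kappa: gained ['D252W', 'T473E', 'R559K'] -> total ['C708P', 'D252W', 'L122P', 'R559K', 'T473E', 'Y278C']
  At Epsilon: gained ['M880Q', 'F996S'] -> total ['C708P', 'D252W', 'F996S', 'L122P', 'M880Q', 'R559K', 'T473E', 'Y278C']
Mutations(Epsilon) = ['C708P', 'D252W', 'F996S', 'L122P', 'M880Q', 'R559K', 'T473E', 'Y278C']
Intersection: ['C708P', 'D252W', 'F928K', 'G857D', 'L122P', 'L698Q', 'L737Y', 'Q110N', 'R559K', 'T473E', 'Y278C'] ∩ ['C708P', 'D252W', 'F996S', 'L122P', 'M880Q', 'R559K', 'T473E', 'Y278C'] = ['C708P', 'D252W', 'L122P', 'R559K', 'T473E', 'Y278C']

Answer: C708P,D252W,L122P,R559K,T473E,Y278C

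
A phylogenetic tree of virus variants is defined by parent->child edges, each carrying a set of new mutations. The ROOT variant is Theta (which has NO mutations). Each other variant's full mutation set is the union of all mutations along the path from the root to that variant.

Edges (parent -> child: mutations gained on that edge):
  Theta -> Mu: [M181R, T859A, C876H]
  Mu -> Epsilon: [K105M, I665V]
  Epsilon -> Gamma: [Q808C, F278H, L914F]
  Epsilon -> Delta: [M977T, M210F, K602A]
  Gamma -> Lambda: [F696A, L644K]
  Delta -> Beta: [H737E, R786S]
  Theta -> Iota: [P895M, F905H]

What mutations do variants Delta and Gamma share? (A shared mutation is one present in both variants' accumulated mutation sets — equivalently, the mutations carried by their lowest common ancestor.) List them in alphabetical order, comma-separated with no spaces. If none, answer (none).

Answer: C876H,I665V,K105M,M181R,T859A

Derivation:
Accumulating mutations along path to Delta:
  At Theta: gained [] -> total []
  At Mu: gained ['M181R', 'T859A', 'C876H'] -> total ['C876H', 'M181R', 'T859A']
  At Epsilon: gained ['K105M', 'I665V'] -> total ['C876H', 'I665V', 'K105M', 'M181R', 'T859A']
  At Delta: gained ['M977T', 'M210F', 'K602A'] -> total ['C876H', 'I665V', 'K105M', 'K602A', 'M181R', 'M210F', 'M977T', 'T859A']
Mutations(Delta) = ['C876H', 'I665V', 'K105M', 'K602A', 'M181R', 'M210F', 'M977T', 'T859A']
Accumulating mutations along path to Gamma:
  At Theta: gained [] -> total []
  At Mu: gained ['M181R', 'T859A', 'C876H'] -> total ['C876H', 'M181R', 'T859A']
  At Epsilon: gained ['K105M', 'I665V'] -> total ['C876H', 'I665V', 'K105M', 'M181R', 'T859A']
  At Gamma: gained ['Q808C', 'F278H', 'L914F'] -> total ['C876H', 'F278H', 'I665V', 'K105M', 'L914F', 'M181R', 'Q808C', 'T859A']
Mutations(Gamma) = ['C876H', 'F278H', 'I665V', 'K105M', 'L914F', 'M181R', 'Q808C', 'T859A']
Intersection: ['C876H', 'I665V', 'K105M', 'K602A', 'M181R', 'M210F', 'M977T', 'T859A'] ∩ ['C876H', 'F278H', 'I665V', 'K105M', 'L914F', 'M181R', 'Q808C', 'T859A'] = ['C876H', 'I665V', 'K105M', 'M181R', 'T859A']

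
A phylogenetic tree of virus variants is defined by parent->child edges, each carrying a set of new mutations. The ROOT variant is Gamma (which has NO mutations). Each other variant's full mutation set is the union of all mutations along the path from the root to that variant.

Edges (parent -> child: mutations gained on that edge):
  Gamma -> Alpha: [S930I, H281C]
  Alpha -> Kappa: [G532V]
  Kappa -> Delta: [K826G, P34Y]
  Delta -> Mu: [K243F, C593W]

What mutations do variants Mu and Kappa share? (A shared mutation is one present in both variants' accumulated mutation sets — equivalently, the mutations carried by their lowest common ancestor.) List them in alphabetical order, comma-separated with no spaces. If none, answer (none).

Accumulating mutations along path to Mu:
  At Gamma: gained [] -> total []
  At Alpha: gained ['S930I', 'H281C'] -> total ['H281C', 'S930I']
  At Kappa: gained ['G532V'] -> total ['G532V', 'H281C', 'S930I']
  At Delta: gained ['K826G', 'P34Y'] -> total ['G532V', 'H281C', 'K826G', 'P34Y', 'S930I']
  At Mu: gained ['K243F', 'C593W'] -> total ['C593W', 'G532V', 'H281C', 'K243F', 'K826G', 'P34Y', 'S930I']
Mutations(Mu) = ['C593W', 'G532V', 'H281C', 'K243F', 'K826G', 'P34Y', 'S930I']
Accumulating mutations along path to Kappa:
  At Gamma: gained [] -> total []
  At Alpha: gained ['S930I', 'H281C'] -> total ['H281C', 'S930I']
  At Kappa: gained ['G532V'] -> total ['G532V', 'H281C', 'S930I']
Mutations(Kappa) = ['G532V', 'H281C', 'S930I']
Intersection: ['C593W', 'G532V', 'H281C', 'K243F', 'K826G', 'P34Y', 'S930I'] ∩ ['G532V', 'H281C', 'S930I'] = ['G532V', 'H281C', 'S930I']

Answer: G532V,H281C,S930I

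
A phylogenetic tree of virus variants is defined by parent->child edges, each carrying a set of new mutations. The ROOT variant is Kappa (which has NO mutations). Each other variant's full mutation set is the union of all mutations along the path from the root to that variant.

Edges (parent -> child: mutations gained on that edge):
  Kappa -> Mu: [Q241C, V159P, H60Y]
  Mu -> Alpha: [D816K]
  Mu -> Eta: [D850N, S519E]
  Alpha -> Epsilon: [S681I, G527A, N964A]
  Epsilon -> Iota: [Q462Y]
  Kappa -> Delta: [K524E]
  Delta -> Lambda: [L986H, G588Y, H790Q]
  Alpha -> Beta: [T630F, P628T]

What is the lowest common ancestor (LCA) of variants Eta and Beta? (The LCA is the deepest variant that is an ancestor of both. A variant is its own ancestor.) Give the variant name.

Answer: Mu

Derivation:
Path from root to Eta: Kappa -> Mu -> Eta
  ancestors of Eta: {Kappa, Mu, Eta}
Path from root to Beta: Kappa -> Mu -> Alpha -> Beta
  ancestors of Beta: {Kappa, Mu, Alpha, Beta}
Common ancestors: {Kappa, Mu}
Walk up from Beta: Beta (not in ancestors of Eta), Alpha (not in ancestors of Eta), Mu (in ancestors of Eta), Kappa (in ancestors of Eta)
Deepest common ancestor (LCA) = Mu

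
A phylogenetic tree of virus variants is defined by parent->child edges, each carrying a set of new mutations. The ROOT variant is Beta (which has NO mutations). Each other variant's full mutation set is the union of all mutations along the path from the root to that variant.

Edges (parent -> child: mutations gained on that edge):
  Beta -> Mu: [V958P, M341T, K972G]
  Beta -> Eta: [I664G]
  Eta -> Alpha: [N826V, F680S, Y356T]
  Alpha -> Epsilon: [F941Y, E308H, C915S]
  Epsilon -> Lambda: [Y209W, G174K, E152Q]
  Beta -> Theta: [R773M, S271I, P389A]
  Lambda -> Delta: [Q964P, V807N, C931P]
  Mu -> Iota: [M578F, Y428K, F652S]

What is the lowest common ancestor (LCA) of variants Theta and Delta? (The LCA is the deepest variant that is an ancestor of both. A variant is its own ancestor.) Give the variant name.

Answer: Beta

Derivation:
Path from root to Theta: Beta -> Theta
  ancestors of Theta: {Beta, Theta}
Path from root to Delta: Beta -> Eta -> Alpha -> Epsilon -> Lambda -> Delta
  ancestors of Delta: {Beta, Eta, Alpha, Epsilon, Lambda, Delta}
Common ancestors: {Beta}
Walk up from Delta: Delta (not in ancestors of Theta), Lambda (not in ancestors of Theta), Epsilon (not in ancestors of Theta), Alpha (not in ancestors of Theta), Eta (not in ancestors of Theta), Beta (in ancestors of Theta)
Deepest common ancestor (LCA) = Beta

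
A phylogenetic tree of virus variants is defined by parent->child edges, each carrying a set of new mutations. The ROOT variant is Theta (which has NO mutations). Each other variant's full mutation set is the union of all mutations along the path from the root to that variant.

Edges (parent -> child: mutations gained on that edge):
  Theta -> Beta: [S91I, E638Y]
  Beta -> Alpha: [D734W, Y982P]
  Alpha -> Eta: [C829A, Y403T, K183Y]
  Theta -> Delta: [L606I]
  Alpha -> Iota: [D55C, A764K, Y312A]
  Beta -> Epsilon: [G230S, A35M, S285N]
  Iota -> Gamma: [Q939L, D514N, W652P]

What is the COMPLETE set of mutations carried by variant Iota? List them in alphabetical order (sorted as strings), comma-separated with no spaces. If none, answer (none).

At Theta: gained [] -> total []
At Beta: gained ['S91I', 'E638Y'] -> total ['E638Y', 'S91I']
At Alpha: gained ['D734W', 'Y982P'] -> total ['D734W', 'E638Y', 'S91I', 'Y982P']
At Iota: gained ['D55C', 'A764K', 'Y312A'] -> total ['A764K', 'D55C', 'D734W', 'E638Y', 'S91I', 'Y312A', 'Y982P']

Answer: A764K,D55C,D734W,E638Y,S91I,Y312A,Y982P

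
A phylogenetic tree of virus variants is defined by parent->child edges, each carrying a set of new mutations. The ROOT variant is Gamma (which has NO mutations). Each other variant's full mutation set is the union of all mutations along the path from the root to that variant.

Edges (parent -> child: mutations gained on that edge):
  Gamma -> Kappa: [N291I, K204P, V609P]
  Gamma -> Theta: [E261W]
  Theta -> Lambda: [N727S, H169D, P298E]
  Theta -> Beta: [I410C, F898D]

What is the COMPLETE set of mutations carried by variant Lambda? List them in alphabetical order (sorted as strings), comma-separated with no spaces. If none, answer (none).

Answer: E261W,H169D,N727S,P298E

Derivation:
At Gamma: gained [] -> total []
At Theta: gained ['E261W'] -> total ['E261W']
At Lambda: gained ['N727S', 'H169D', 'P298E'] -> total ['E261W', 'H169D', 'N727S', 'P298E']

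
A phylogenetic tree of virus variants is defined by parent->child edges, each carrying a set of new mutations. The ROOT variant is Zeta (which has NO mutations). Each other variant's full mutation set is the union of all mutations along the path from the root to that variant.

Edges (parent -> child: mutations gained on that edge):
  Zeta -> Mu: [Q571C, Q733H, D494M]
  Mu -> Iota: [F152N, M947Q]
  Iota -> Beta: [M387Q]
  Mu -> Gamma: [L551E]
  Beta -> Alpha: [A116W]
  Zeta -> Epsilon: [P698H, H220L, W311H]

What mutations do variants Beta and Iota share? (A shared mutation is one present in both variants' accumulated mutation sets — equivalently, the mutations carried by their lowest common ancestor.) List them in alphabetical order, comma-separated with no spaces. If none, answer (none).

Answer: D494M,F152N,M947Q,Q571C,Q733H

Derivation:
Accumulating mutations along path to Beta:
  At Zeta: gained [] -> total []
  At Mu: gained ['Q571C', 'Q733H', 'D494M'] -> total ['D494M', 'Q571C', 'Q733H']
  At Iota: gained ['F152N', 'M947Q'] -> total ['D494M', 'F152N', 'M947Q', 'Q571C', 'Q733H']
  At Beta: gained ['M387Q'] -> total ['D494M', 'F152N', 'M387Q', 'M947Q', 'Q571C', 'Q733H']
Mutations(Beta) = ['D494M', 'F152N', 'M387Q', 'M947Q', 'Q571C', 'Q733H']
Accumulating mutations along path to Iota:
  At Zeta: gained [] -> total []
  At Mu: gained ['Q571C', 'Q733H', 'D494M'] -> total ['D494M', 'Q571C', 'Q733H']
  At Iota: gained ['F152N', 'M947Q'] -> total ['D494M', 'F152N', 'M947Q', 'Q571C', 'Q733H']
Mutations(Iota) = ['D494M', 'F152N', 'M947Q', 'Q571C', 'Q733H']
Intersection: ['D494M', 'F152N', 'M387Q', 'M947Q', 'Q571C', 'Q733H'] ∩ ['D494M', 'F152N', 'M947Q', 'Q571C', 'Q733H'] = ['D494M', 'F152N', 'M947Q', 'Q571C', 'Q733H']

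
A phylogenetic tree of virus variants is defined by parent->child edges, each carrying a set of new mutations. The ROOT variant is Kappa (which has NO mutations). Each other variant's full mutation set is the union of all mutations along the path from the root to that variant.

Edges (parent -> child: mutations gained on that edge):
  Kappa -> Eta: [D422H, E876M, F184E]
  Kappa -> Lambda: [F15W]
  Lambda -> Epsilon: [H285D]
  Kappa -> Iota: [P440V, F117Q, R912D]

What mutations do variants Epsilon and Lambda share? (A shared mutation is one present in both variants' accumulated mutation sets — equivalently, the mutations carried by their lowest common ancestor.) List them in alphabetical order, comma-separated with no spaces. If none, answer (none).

Answer: F15W

Derivation:
Accumulating mutations along path to Epsilon:
  At Kappa: gained [] -> total []
  At Lambda: gained ['F15W'] -> total ['F15W']
  At Epsilon: gained ['H285D'] -> total ['F15W', 'H285D']
Mutations(Epsilon) = ['F15W', 'H285D']
Accumulating mutations along path to Lambda:
  At Kappa: gained [] -> total []
  At Lambda: gained ['F15W'] -> total ['F15W']
Mutations(Lambda) = ['F15W']
Intersection: ['F15W', 'H285D'] ∩ ['F15W'] = ['F15W']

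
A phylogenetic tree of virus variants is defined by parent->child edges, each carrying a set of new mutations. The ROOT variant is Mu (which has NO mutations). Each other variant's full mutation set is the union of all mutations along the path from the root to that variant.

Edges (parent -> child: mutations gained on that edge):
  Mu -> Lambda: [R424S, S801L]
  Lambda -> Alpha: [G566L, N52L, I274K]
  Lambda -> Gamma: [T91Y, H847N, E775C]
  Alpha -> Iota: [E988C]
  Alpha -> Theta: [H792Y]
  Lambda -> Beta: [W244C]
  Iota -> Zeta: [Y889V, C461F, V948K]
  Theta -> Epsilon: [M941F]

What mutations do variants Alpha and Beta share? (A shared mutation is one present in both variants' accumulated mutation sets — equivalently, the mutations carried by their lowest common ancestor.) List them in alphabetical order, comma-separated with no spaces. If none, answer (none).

Accumulating mutations along path to Alpha:
  At Mu: gained [] -> total []
  At Lambda: gained ['R424S', 'S801L'] -> total ['R424S', 'S801L']
  At Alpha: gained ['G566L', 'N52L', 'I274K'] -> total ['G566L', 'I274K', 'N52L', 'R424S', 'S801L']
Mutations(Alpha) = ['G566L', 'I274K', 'N52L', 'R424S', 'S801L']
Accumulating mutations along path to Beta:
  At Mu: gained [] -> total []
  At Lambda: gained ['R424S', 'S801L'] -> total ['R424S', 'S801L']
  At Beta: gained ['W244C'] -> total ['R424S', 'S801L', 'W244C']
Mutations(Beta) = ['R424S', 'S801L', 'W244C']
Intersection: ['G566L', 'I274K', 'N52L', 'R424S', 'S801L'] ∩ ['R424S', 'S801L', 'W244C'] = ['R424S', 'S801L']

Answer: R424S,S801L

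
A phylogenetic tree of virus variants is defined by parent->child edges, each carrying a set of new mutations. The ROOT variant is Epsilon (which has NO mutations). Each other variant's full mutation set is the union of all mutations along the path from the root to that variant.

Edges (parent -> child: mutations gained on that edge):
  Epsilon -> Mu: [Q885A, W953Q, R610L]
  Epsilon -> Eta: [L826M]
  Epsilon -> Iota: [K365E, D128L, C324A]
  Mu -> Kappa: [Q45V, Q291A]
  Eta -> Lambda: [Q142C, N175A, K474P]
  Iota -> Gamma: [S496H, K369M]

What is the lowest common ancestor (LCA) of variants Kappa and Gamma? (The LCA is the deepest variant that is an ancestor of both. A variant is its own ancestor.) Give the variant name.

Answer: Epsilon

Derivation:
Path from root to Kappa: Epsilon -> Mu -> Kappa
  ancestors of Kappa: {Epsilon, Mu, Kappa}
Path from root to Gamma: Epsilon -> Iota -> Gamma
  ancestors of Gamma: {Epsilon, Iota, Gamma}
Common ancestors: {Epsilon}
Walk up from Gamma: Gamma (not in ancestors of Kappa), Iota (not in ancestors of Kappa), Epsilon (in ancestors of Kappa)
Deepest common ancestor (LCA) = Epsilon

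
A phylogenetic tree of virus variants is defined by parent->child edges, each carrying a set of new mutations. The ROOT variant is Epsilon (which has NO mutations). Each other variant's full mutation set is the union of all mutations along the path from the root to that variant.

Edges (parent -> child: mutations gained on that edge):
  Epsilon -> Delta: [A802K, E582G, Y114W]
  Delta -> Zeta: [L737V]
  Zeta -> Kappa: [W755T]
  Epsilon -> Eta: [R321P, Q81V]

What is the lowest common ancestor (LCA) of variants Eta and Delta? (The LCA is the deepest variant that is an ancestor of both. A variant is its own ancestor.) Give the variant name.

Path from root to Eta: Epsilon -> Eta
  ancestors of Eta: {Epsilon, Eta}
Path from root to Delta: Epsilon -> Delta
  ancestors of Delta: {Epsilon, Delta}
Common ancestors: {Epsilon}
Walk up from Delta: Delta (not in ancestors of Eta), Epsilon (in ancestors of Eta)
Deepest common ancestor (LCA) = Epsilon

Answer: Epsilon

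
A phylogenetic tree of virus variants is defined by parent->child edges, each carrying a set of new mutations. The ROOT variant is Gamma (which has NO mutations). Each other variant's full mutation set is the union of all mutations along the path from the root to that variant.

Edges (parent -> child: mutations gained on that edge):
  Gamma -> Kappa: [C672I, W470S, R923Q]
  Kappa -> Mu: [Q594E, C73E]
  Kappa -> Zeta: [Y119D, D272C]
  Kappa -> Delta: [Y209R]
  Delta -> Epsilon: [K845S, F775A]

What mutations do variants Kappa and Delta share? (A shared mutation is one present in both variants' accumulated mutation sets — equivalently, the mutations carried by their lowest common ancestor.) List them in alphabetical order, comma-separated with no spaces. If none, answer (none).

Accumulating mutations along path to Kappa:
  At Gamma: gained [] -> total []
  At Kappa: gained ['C672I', 'W470S', 'R923Q'] -> total ['C672I', 'R923Q', 'W470S']
Mutations(Kappa) = ['C672I', 'R923Q', 'W470S']
Accumulating mutations along path to Delta:
  At Gamma: gained [] -> total []
  At Kappa: gained ['C672I', 'W470S', 'R923Q'] -> total ['C672I', 'R923Q', 'W470S']
  At Delta: gained ['Y209R'] -> total ['C672I', 'R923Q', 'W470S', 'Y209R']
Mutations(Delta) = ['C672I', 'R923Q', 'W470S', 'Y209R']
Intersection: ['C672I', 'R923Q', 'W470S'] ∩ ['C672I', 'R923Q', 'W470S', 'Y209R'] = ['C672I', 'R923Q', 'W470S']

Answer: C672I,R923Q,W470S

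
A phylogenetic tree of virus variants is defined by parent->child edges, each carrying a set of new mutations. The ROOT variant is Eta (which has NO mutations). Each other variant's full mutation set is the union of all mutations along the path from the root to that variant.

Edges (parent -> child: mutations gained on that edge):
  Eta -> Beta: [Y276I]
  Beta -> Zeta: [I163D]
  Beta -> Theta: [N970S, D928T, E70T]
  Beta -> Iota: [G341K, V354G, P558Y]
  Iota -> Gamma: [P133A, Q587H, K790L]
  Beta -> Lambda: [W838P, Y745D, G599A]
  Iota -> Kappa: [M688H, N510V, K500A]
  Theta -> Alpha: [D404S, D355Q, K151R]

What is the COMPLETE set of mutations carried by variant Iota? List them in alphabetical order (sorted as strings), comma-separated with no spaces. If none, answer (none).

Answer: G341K,P558Y,V354G,Y276I

Derivation:
At Eta: gained [] -> total []
At Beta: gained ['Y276I'] -> total ['Y276I']
At Iota: gained ['G341K', 'V354G', 'P558Y'] -> total ['G341K', 'P558Y', 'V354G', 'Y276I']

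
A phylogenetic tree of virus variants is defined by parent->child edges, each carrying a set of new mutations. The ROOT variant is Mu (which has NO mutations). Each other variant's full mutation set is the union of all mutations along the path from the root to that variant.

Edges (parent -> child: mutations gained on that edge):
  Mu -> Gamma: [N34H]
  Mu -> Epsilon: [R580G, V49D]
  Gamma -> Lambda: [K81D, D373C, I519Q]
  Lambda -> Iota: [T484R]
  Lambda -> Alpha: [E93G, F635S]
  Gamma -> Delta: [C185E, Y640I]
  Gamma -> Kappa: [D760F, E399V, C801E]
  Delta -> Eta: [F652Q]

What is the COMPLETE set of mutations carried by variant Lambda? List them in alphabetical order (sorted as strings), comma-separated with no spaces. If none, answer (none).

At Mu: gained [] -> total []
At Gamma: gained ['N34H'] -> total ['N34H']
At Lambda: gained ['K81D', 'D373C', 'I519Q'] -> total ['D373C', 'I519Q', 'K81D', 'N34H']

Answer: D373C,I519Q,K81D,N34H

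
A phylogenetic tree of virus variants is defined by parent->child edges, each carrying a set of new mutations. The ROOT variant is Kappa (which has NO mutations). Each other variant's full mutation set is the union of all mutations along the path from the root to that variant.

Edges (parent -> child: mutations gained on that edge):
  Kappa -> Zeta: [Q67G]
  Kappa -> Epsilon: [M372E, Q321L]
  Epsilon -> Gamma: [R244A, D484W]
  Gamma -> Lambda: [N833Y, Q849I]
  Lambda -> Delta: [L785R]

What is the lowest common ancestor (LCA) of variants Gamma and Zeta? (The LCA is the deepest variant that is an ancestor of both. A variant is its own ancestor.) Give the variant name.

Path from root to Gamma: Kappa -> Epsilon -> Gamma
  ancestors of Gamma: {Kappa, Epsilon, Gamma}
Path from root to Zeta: Kappa -> Zeta
  ancestors of Zeta: {Kappa, Zeta}
Common ancestors: {Kappa}
Walk up from Zeta: Zeta (not in ancestors of Gamma), Kappa (in ancestors of Gamma)
Deepest common ancestor (LCA) = Kappa

Answer: Kappa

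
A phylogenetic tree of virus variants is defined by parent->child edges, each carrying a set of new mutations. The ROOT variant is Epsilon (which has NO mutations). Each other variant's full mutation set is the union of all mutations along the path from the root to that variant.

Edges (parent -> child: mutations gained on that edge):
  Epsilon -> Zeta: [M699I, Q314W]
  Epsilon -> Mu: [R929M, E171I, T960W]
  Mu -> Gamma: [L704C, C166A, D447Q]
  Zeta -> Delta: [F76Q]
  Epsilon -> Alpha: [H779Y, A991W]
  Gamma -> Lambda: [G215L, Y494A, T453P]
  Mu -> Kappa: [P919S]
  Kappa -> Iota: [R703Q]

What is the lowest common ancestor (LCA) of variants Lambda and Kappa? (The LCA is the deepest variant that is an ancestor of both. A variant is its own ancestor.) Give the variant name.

Answer: Mu

Derivation:
Path from root to Lambda: Epsilon -> Mu -> Gamma -> Lambda
  ancestors of Lambda: {Epsilon, Mu, Gamma, Lambda}
Path from root to Kappa: Epsilon -> Mu -> Kappa
  ancestors of Kappa: {Epsilon, Mu, Kappa}
Common ancestors: {Epsilon, Mu}
Walk up from Kappa: Kappa (not in ancestors of Lambda), Mu (in ancestors of Lambda), Epsilon (in ancestors of Lambda)
Deepest common ancestor (LCA) = Mu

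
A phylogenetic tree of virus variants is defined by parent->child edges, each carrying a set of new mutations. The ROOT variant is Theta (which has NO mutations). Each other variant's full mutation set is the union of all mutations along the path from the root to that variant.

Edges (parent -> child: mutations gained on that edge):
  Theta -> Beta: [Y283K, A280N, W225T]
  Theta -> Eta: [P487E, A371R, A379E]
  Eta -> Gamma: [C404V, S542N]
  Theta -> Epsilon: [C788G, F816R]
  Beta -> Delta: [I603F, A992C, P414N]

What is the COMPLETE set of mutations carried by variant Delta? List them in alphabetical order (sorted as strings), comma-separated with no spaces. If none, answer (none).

At Theta: gained [] -> total []
At Beta: gained ['Y283K', 'A280N', 'W225T'] -> total ['A280N', 'W225T', 'Y283K']
At Delta: gained ['I603F', 'A992C', 'P414N'] -> total ['A280N', 'A992C', 'I603F', 'P414N', 'W225T', 'Y283K']

Answer: A280N,A992C,I603F,P414N,W225T,Y283K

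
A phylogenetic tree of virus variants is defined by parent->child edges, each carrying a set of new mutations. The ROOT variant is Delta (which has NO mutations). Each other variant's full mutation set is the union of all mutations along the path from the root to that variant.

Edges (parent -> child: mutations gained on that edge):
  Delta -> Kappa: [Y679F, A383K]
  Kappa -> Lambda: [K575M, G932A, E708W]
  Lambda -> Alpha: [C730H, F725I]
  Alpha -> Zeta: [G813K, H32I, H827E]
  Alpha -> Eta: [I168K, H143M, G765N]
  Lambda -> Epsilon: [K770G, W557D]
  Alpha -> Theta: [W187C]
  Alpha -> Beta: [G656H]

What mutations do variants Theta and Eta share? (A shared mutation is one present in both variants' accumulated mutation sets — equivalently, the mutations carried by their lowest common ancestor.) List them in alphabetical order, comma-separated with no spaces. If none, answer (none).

Accumulating mutations along path to Theta:
  At Delta: gained [] -> total []
  At Kappa: gained ['Y679F', 'A383K'] -> total ['A383K', 'Y679F']
  At Lambda: gained ['K575M', 'G932A', 'E708W'] -> total ['A383K', 'E708W', 'G932A', 'K575M', 'Y679F']
  At Alpha: gained ['C730H', 'F725I'] -> total ['A383K', 'C730H', 'E708W', 'F725I', 'G932A', 'K575M', 'Y679F']
  At Theta: gained ['W187C'] -> total ['A383K', 'C730H', 'E708W', 'F725I', 'G932A', 'K575M', 'W187C', 'Y679F']
Mutations(Theta) = ['A383K', 'C730H', 'E708W', 'F725I', 'G932A', 'K575M', 'W187C', 'Y679F']
Accumulating mutations along path to Eta:
  At Delta: gained [] -> total []
  At Kappa: gained ['Y679F', 'A383K'] -> total ['A383K', 'Y679F']
  At Lambda: gained ['K575M', 'G932A', 'E708W'] -> total ['A383K', 'E708W', 'G932A', 'K575M', 'Y679F']
  At Alpha: gained ['C730H', 'F725I'] -> total ['A383K', 'C730H', 'E708W', 'F725I', 'G932A', 'K575M', 'Y679F']
  At Eta: gained ['I168K', 'H143M', 'G765N'] -> total ['A383K', 'C730H', 'E708W', 'F725I', 'G765N', 'G932A', 'H143M', 'I168K', 'K575M', 'Y679F']
Mutations(Eta) = ['A383K', 'C730H', 'E708W', 'F725I', 'G765N', 'G932A', 'H143M', 'I168K', 'K575M', 'Y679F']
Intersection: ['A383K', 'C730H', 'E708W', 'F725I', 'G932A', 'K575M', 'W187C', 'Y679F'] ∩ ['A383K', 'C730H', 'E708W', 'F725I', 'G765N', 'G932A', 'H143M', 'I168K', 'K575M', 'Y679F'] = ['A383K', 'C730H', 'E708W', 'F725I', 'G932A', 'K575M', 'Y679F']

Answer: A383K,C730H,E708W,F725I,G932A,K575M,Y679F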